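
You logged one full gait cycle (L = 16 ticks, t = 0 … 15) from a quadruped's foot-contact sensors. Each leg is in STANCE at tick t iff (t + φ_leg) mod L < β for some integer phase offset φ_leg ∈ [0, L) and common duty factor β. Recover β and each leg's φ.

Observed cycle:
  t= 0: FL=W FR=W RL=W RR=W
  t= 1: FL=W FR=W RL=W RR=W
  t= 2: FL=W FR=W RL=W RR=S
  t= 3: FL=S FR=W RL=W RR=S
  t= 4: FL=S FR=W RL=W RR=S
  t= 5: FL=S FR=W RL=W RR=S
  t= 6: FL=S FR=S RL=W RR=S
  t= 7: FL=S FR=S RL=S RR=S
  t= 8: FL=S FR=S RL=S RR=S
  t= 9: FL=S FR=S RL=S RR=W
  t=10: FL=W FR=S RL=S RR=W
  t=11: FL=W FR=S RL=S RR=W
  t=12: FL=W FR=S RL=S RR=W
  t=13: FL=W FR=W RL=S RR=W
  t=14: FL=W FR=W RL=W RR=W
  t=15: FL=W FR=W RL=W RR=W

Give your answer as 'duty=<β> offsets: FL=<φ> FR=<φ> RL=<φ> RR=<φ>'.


duty β = stance ticks per leg = 7
FL: stance ticks = 7; W→S at t=3 → φ=13
FR: stance ticks = 7; W→S at t=6 → φ=10
RL: stance ticks = 7; W→S at t=7 → φ=9
RR: stance ticks = 7; W→S at t=2 → φ=14

duty=7 offsets: FL=13 FR=10 RL=9 RR=14


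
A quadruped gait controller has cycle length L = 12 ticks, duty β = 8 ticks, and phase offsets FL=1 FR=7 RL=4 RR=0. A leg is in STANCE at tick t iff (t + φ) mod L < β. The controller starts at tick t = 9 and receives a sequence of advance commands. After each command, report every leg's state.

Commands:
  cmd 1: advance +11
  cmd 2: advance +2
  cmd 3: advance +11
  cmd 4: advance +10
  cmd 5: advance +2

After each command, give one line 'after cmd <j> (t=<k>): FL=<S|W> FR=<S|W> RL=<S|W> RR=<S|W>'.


start t=9: FL=W FR=S RL=S RR=W
cmd 1: advance +11 → t=20, phase=(9,3,0,8) → FL=W FR=S RL=S RR=W
cmd 2: advance +2 → t=22, phase=(11,5,2,10) → FL=W FR=S RL=S RR=W
cmd 3: advance +11 → t=33, phase=(10,4,1,9) → FL=W FR=S RL=S RR=W
cmd 4: advance +10 → t=43, phase=(8,2,11,7) → FL=W FR=S RL=W RR=S
cmd 5: advance +2 → t=45, phase=(10,4,1,9) → FL=W FR=S RL=S RR=W

after cmd 1 (t=20): FL=W FR=S RL=S RR=W
after cmd 2 (t=22): FL=W FR=S RL=S RR=W
after cmd 3 (t=33): FL=W FR=S RL=S RR=W
after cmd 4 (t=43): FL=W FR=S RL=W RR=S
after cmd 5 (t=45): FL=W FR=S RL=S RR=W


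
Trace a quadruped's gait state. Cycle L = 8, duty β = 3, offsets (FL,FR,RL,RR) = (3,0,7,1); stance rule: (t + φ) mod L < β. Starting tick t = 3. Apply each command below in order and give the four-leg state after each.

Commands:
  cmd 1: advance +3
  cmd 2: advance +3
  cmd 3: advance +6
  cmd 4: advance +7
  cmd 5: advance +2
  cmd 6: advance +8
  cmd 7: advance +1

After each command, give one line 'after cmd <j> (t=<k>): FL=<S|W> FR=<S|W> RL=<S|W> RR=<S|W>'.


after cmd 1 (t=6): FL=S FR=W RL=W RR=W
after cmd 2 (t=9): FL=W FR=S RL=S RR=S
after cmd 3 (t=15): FL=S FR=W RL=W RR=S
after cmd 4 (t=22): FL=S FR=W RL=W RR=W
after cmd 5 (t=24): FL=W FR=S RL=W RR=S
after cmd 6 (t=32): FL=W FR=S RL=W RR=S
after cmd 7 (t=33): FL=W FR=S RL=S RR=S

start t=3: FL=W FR=W RL=S RR=W
cmd 1: advance +3 → t=6, phase=(1,6,5,7) → FL=S FR=W RL=W RR=W
cmd 2: advance +3 → t=9, phase=(4,1,0,2) → FL=W FR=S RL=S RR=S
cmd 3: advance +6 → t=15, phase=(2,7,6,0) → FL=S FR=W RL=W RR=S
cmd 4: advance +7 → t=22, phase=(1,6,5,7) → FL=S FR=W RL=W RR=W
cmd 5: advance +2 → t=24, phase=(3,0,7,1) → FL=W FR=S RL=W RR=S
cmd 6: advance +8 → t=32, phase=(3,0,7,1) → FL=W FR=S RL=W RR=S
cmd 7: advance +1 → t=33, phase=(4,1,0,2) → FL=W FR=S RL=S RR=S


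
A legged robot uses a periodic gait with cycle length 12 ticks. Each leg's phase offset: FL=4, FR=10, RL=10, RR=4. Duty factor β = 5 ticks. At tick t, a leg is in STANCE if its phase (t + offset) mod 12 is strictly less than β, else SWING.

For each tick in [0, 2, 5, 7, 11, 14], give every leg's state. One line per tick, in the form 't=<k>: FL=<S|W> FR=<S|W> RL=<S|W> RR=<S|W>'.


t=0: phase=(4,10,10,4) vs β=5 → FL=S FR=W RL=W RR=S
t=2: phase=(6,0,0,6) vs β=5 → FL=W FR=S RL=S RR=W
t=5: phase=(9,3,3,9) vs β=5 → FL=W FR=S RL=S RR=W
t=7: phase=(11,5,5,11) vs β=5 → FL=W FR=W RL=W RR=W
t=11: phase=(3,9,9,3) vs β=5 → FL=S FR=W RL=W RR=S
t=14: phase=(6,0,0,6) vs β=5 → FL=W FR=S RL=S RR=W

t=0: FL=S FR=W RL=W RR=S
t=2: FL=W FR=S RL=S RR=W
t=5: FL=W FR=S RL=S RR=W
t=7: FL=W FR=W RL=W RR=W
t=11: FL=S FR=W RL=W RR=S
t=14: FL=W FR=S RL=S RR=W


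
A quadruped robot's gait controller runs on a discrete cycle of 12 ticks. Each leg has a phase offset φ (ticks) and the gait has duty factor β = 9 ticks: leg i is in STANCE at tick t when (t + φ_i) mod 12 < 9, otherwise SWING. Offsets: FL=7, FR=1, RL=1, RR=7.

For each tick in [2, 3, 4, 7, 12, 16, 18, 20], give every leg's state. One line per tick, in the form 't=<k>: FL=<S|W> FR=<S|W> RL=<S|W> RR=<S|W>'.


t=2: FL=W FR=S RL=S RR=W
t=3: FL=W FR=S RL=S RR=W
t=4: FL=W FR=S RL=S RR=W
t=7: FL=S FR=S RL=S RR=S
t=12: FL=S FR=S RL=S RR=S
t=16: FL=W FR=S RL=S RR=W
t=18: FL=S FR=S RL=S RR=S
t=20: FL=S FR=W RL=W RR=S

t=2: phase=(9,3,3,9) vs β=9 → FL=W FR=S RL=S RR=W
t=3: phase=(10,4,4,10) vs β=9 → FL=W FR=S RL=S RR=W
t=4: phase=(11,5,5,11) vs β=9 → FL=W FR=S RL=S RR=W
t=7: phase=(2,8,8,2) vs β=9 → FL=S FR=S RL=S RR=S
t=12: phase=(7,1,1,7) vs β=9 → FL=S FR=S RL=S RR=S
t=16: phase=(11,5,5,11) vs β=9 → FL=W FR=S RL=S RR=W
t=18: phase=(1,7,7,1) vs β=9 → FL=S FR=S RL=S RR=S
t=20: phase=(3,9,9,3) vs β=9 → FL=S FR=W RL=W RR=S


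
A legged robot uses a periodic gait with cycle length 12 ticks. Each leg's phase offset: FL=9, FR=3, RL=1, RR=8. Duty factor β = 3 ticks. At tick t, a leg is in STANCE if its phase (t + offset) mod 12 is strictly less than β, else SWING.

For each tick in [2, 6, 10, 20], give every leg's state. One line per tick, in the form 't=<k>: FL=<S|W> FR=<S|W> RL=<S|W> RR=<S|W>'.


t=2: FL=W FR=W RL=W RR=W
t=6: FL=W FR=W RL=W RR=S
t=10: FL=W FR=S RL=W RR=W
t=20: FL=W FR=W RL=W RR=W

t=2: phase=(11,5,3,10) vs β=3 → FL=W FR=W RL=W RR=W
t=6: phase=(3,9,7,2) vs β=3 → FL=W FR=W RL=W RR=S
t=10: phase=(7,1,11,6) vs β=3 → FL=W FR=S RL=W RR=W
t=20: phase=(5,11,9,4) vs β=3 → FL=W FR=W RL=W RR=W


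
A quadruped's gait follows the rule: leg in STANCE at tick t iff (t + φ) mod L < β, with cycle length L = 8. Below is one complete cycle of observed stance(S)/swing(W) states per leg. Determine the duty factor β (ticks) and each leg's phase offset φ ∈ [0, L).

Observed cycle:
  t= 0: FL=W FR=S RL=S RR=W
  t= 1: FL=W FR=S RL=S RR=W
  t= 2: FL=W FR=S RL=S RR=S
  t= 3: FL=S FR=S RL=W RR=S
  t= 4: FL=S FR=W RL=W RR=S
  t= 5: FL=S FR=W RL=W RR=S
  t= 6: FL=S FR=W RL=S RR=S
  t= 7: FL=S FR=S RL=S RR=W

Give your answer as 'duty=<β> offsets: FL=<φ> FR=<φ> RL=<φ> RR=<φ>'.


duty β = stance ticks per leg = 5
FL: stance ticks = 5; W→S at t=3 → φ=5
FR: stance ticks = 5; W→S at t=7 → φ=1
RL: stance ticks = 5; W→S at t=6 → φ=2
RR: stance ticks = 5; W→S at t=2 → φ=6

duty=5 offsets: FL=5 FR=1 RL=2 RR=6


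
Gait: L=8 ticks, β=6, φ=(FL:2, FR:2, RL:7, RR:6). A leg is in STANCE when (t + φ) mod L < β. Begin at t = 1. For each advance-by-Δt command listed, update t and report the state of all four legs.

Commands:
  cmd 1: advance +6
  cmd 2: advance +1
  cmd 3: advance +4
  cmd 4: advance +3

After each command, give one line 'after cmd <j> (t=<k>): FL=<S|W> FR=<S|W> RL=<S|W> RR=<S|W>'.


after cmd 1 (t=7): FL=S FR=S RL=W RR=S
after cmd 2 (t=8): FL=S FR=S RL=W RR=W
after cmd 3 (t=12): FL=W FR=W RL=S RR=S
after cmd 4 (t=15): FL=S FR=S RL=W RR=S

start t=1: FL=S FR=S RL=S RR=W
cmd 1: advance +6 → t=7, phase=(1,1,6,5) → FL=S FR=S RL=W RR=S
cmd 2: advance +1 → t=8, phase=(2,2,7,6) → FL=S FR=S RL=W RR=W
cmd 3: advance +4 → t=12, phase=(6,6,3,2) → FL=W FR=W RL=S RR=S
cmd 4: advance +3 → t=15, phase=(1,1,6,5) → FL=S FR=S RL=W RR=S


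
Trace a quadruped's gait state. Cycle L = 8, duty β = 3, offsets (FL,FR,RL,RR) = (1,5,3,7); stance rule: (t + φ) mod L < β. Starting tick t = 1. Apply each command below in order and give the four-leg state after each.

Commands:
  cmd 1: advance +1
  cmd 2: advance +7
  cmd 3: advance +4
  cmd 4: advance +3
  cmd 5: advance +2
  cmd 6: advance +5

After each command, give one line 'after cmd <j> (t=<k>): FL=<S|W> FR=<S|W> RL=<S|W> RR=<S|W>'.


start t=1: FL=S FR=W RL=W RR=S
cmd 1: advance +1 → t=2, phase=(3,7,5,1) → FL=W FR=W RL=W RR=S
cmd 2: advance +7 → t=9, phase=(2,6,4,0) → FL=S FR=W RL=W RR=S
cmd 3: advance +4 → t=13, phase=(6,2,0,4) → FL=W FR=S RL=S RR=W
cmd 4: advance +3 → t=16, phase=(1,5,3,7) → FL=S FR=W RL=W RR=W
cmd 5: advance +2 → t=18, phase=(3,7,5,1) → FL=W FR=W RL=W RR=S
cmd 6: advance +5 → t=23, phase=(0,4,2,6) → FL=S FR=W RL=S RR=W

after cmd 1 (t=2): FL=W FR=W RL=W RR=S
after cmd 2 (t=9): FL=S FR=W RL=W RR=S
after cmd 3 (t=13): FL=W FR=S RL=S RR=W
after cmd 4 (t=16): FL=S FR=W RL=W RR=W
after cmd 5 (t=18): FL=W FR=W RL=W RR=S
after cmd 6 (t=23): FL=S FR=W RL=S RR=W


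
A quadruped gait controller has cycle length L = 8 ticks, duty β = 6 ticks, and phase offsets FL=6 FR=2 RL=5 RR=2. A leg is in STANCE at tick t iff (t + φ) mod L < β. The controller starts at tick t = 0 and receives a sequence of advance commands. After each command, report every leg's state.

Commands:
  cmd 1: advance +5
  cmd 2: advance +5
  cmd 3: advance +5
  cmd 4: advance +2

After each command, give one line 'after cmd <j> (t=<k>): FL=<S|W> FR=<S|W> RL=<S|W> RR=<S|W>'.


after cmd 1 (t=5): FL=S FR=W RL=S RR=W
after cmd 2 (t=10): FL=S FR=S RL=W RR=S
after cmd 3 (t=15): FL=S FR=S RL=S RR=S
after cmd 4 (t=17): FL=W FR=S RL=W RR=S

start t=0: FL=W FR=S RL=S RR=S
cmd 1: advance +5 → t=5, phase=(3,7,2,7) → FL=S FR=W RL=S RR=W
cmd 2: advance +5 → t=10, phase=(0,4,7,4) → FL=S FR=S RL=W RR=S
cmd 3: advance +5 → t=15, phase=(5,1,4,1) → FL=S FR=S RL=S RR=S
cmd 4: advance +2 → t=17, phase=(7,3,6,3) → FL=W FR=S RL=W RR=S


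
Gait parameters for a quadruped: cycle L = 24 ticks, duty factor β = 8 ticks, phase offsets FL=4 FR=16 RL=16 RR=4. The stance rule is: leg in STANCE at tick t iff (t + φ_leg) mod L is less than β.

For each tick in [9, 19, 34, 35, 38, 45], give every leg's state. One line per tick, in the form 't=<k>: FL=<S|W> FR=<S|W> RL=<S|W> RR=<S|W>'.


t=9: phase=(13,1,1,13) vs β=8 → FL=W FR=S RL=S RR=W
t=19: phase=(23,11,11,23) vs β=8 → FL=W FR=W RL=W RR=W
t=34: phase=(14,2,2,14) vs β=8 → FL=W FR=S RL=S RR=W
t=35: phase=(15,3,3,15) vs β=8 → FL=W FR=S RL=S RR=W
t=38: phase=(18,6,6,18) vs β=8 → FL=W FR=S RL=S RR=W
t=45: phase=(1,13,13,1) vs β=8 → FL=S FR=W RL=W RR=S

t=9: FL=W FR=S RL=S RR=W
t=19: FL=W FR=W RL=W RR=W
t=34: FL=W FR=S RL=S RR=W
t=35: FL=W FR=S RL=S RR=W
t=38: FL=W FR=S RL=S RR=W
t=45: FL=S FR=W RL=W RR=S


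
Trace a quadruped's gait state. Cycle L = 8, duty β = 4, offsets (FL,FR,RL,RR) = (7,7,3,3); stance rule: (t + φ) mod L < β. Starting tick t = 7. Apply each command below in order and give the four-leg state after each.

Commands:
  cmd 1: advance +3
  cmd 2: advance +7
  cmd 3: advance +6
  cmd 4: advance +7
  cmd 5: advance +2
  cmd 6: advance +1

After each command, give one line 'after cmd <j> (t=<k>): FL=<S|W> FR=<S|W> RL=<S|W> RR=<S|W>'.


start t=7: FL=W FR=W RL=S RR=S
cmd 1: advance +3 → t=10, phase=(1,1,5,5) → FL=S FR=S RL=W RR=W
cmd 2: advance +7 → t=17, phase=(0,0,4,4) → FL=S FR=S RL=W RR=W
cmd 3: advance +6 → t=23, phase=(6,6,2,2) → FL=W FR=W RL=S RR=S
cmd 4: advance +7 → t=30, phase=(5,5,1,1) → FL=W FR=W RL=S RR=S
cmd 5: advance +2 → t=32, phase=(7,7,3,3) → FL=W FR=W RL=S RR=S
cmd 6: advance +1 → t=33, phase=(0,0,4,4) → FL=S FR=S RL=W RR=W

after cmd 1 (t=10): FL=S FR=S RL=W RR=W
after cmd 2 (t=17): FL=S FR=S RL=W RR=W
after cmd 3 (t=23): FL=W FR=W RL=S RR=S
after cmd 4 (t=30): FL=W FR=W RL=S RR=S
after cmd 5 (t=32): FL=W FR=W RL=S RR=S
after cmd 6 (t=33): FL=S FR=S RL=W RR=W


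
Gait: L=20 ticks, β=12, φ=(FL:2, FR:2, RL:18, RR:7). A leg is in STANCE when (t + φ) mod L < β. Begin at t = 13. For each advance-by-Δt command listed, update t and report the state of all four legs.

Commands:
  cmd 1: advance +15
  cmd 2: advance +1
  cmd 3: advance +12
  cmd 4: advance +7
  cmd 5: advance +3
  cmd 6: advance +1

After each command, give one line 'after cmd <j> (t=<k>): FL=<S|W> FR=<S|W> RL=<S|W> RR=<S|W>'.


start t=13: FL=W FR=W RL=S RR=S
cmd 1: advance +15 → t=28, phase=(10,10,6,15) → FL=S FR=S RL=S RR=W
cmd 2: advance +1 → t=29, phase=(11,11,7,16) → FL=S FR=S RL=S RR=W
cmd 3: advance +12 → t=41, phase=(3,3,19,8) → FL=S FR=S RL=W RR=S
cmd 4: advance +7 → t=48, phase=(10,10,6,15) → FL=S FR=S RL=S RR=W
cmd 5: advance +3 → t=51, phase=(13,13,9,18) → FL=W FR=W RL=S RR=W
cmd 6: advance +1 → t=52, phase=(14,14,10,19) → FL=W FR=W RL=S RR=W

after cmd 1 (t=28): FL=S FR=S RL=S RR=W
after cmd 2 (t=29): FL=S FR=S RL=S RR=W
after cmd 3 (t=41): FL=S FR=S RL=W RR=S
after cmd 4 (t=48): FL=S FR=S RL=S RR=W
after cmd 5 (t=51): FL=W FR=W RL=S RR=W
after cmd 6 (t=52): FL=W FR=W RL=S RR=W


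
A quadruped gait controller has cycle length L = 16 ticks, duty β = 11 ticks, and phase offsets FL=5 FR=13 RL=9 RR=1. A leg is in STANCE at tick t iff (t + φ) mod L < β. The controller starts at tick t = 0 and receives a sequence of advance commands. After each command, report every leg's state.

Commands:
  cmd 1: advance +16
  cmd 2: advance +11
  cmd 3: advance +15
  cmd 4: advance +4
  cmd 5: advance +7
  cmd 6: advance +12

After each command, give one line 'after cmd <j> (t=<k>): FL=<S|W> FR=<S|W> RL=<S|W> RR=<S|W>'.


after cmd 1 (t=16): FL=S FR=W RL=S RR=S
after cmd 2 (t=27): FL=S FR=S RL=S RR=W
after cmd 3 (t=42): FL=W FR=S RL=S RR=W
after cmd 4 (t=46): FL=S FR=W RL=S RR=W
after cmd 5 (t=53): FL=S FR=S RL=W RR=S
after cmd 6 (t=65): FL=S FR=W RL=S RR=S

start t=0: FL=S FR=W RL=S RR=S
cmd 1: advance +16 → t=16, phase=(5,13,9,1) → FL=S FR=W RL=S RR=S
cmd 2: advance +11 → t=27, phase=(0,8,4,12) → FL=S FR=S RL=S RR=W
cmd 3: advance +15 → t=42, phase=(15,7,3,11) → FL=W FR=S RL=S RR=W
cmd 4: advance +4 → t=46, phase=(3,11,7,15) → FL=S FR=W RL=S RR=W
cmd 5: advance +7 → t=53, phase=(10,2,14,6) → FL=S FR=S RL=W RR=S
cmd 6: advance +12 → t=65, phase=(6,14,10,2) → FL=S FR=W RL=S RR=S


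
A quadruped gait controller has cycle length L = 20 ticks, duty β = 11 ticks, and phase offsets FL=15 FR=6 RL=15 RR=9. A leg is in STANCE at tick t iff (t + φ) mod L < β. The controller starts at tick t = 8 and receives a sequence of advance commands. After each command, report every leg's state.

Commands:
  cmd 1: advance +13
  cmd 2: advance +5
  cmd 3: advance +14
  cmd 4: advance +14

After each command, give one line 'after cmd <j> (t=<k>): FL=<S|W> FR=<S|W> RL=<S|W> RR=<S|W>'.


start t=8: FL=S FR=W RL=S RR=W
cmd 1: advance +13 → t=21, phase=(16,7,16,10) → FL=W FR=S RL=W RR=S
cmd 2: advance +5 → t=26, phase=(1,12,1,15) → FL=S FR=W RL=S RR=W
cmd 3: advance +14 → t=40, phase=(15,6,15,9) → FL=W FR=S RL=W RR=S
cmd 4: advance +14 → t=54, phase=(9,0,9,3) → FL=S FR=S RL=S RR=S

after cmd 1 (t=21): FL=W FR=S RL=W RR=S
after cmd 2 (t=26): FL=S FR=W RL=S RR=W
after cmd 3 (t=40): FL=W FR=S RL=W RR=S
after cmd 4 (t=54): FL=S FR=S RL=S RR=S


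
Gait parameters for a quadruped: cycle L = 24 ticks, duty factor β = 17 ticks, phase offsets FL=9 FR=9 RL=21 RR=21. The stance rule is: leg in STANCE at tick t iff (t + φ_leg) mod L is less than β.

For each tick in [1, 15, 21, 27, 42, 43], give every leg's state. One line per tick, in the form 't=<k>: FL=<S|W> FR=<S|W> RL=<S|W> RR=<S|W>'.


t=1: phase=(10,10,22,22) vs β=17 → FL=S FR=S RL=W RR=W
t=15: phase=(0,0,12,12) vs β=17 → FL=S FR=S RL=S RR=S
t=21: phase=(6,6,18,18) vs β=17 → FL=S FR=S RL=W RR=W
t=27: phase=(12,12,0,0) vs β=17 → FL=S FR=S RL=S RR=S
t=42: phase=(3,3,15,15) vs β=17 → FL=S FR=S RL=S RR=S
t=43: phase=(4,4,16,16) vs β=17 → FL=S FR=S RL=S RR=S

t=1: FL=S FR=S RL=W RR=W
t=15: FL=S FR=S RL=S RR=S
t=21: FL=S FR=S RL=W RR=W
t=27: FL=S FR=S RL=S RR=S
t=42: FL=S FR=S RL=S RR=S
t=43: FL=S FR=S RL=S RR=S


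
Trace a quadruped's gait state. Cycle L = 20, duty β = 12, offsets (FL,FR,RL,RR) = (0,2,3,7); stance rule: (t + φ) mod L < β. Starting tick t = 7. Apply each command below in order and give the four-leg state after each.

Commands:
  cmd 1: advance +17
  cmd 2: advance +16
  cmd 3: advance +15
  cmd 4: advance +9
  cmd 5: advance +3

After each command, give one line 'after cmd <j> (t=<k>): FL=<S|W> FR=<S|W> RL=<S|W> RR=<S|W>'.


after cmd 1 (t=24): FL=S FR=S RL=S RR=S
after cmd 2 (t=40): FL=S FR=S RL=S RR=S
after cmd 3 (t=55): FL=W FR=W RL=W RR=S
after cmd 4 (t=64): FL=S FR=S RL=S RR=S
after cmd 5 (t=67): FL=S FR=S RL=S RR=W

start t=7: FL=S FR=S RL=S RR=W
cmd 1: advance +17 → t=24, phase=(4,6,7,11) → FL=S FR=S RL=S RR=S
cmd 2: advance +16 → t=40, phase=(0,2,3,7) → FL=S FR=S RL=S RR=S
cmd 3: advance +15 → t=55, phase=(15,17,18,2) → FL=W FR=W RL=W RR=S
cmd 4: advance +9 → t=64, phase=(4,6,7,11) → FL=S FR=S RL=S RR=S
cmd 5: advance +3 → t=67, phase=(7,9,10,14) → FL=S FR=S RL=S RR=W


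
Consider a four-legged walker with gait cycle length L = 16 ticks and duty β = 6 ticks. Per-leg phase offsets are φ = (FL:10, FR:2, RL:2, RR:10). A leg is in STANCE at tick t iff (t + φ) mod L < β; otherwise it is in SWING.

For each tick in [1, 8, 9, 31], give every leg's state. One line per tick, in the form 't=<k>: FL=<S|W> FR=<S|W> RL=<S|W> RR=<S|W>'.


t=1: FL=W FR=S RL=S RR=W
t=8: FL=S FR=W RL=W RR=S
t=9: FL=S FR=W RL=W RR=S
t=31: FL=W FR=S RL=S RR=W

t=1: phase=(11,3,3,11) vs β=6 → FL=W FR=S RL=S RR=W
t=8: phase=(2,10,10,2) vs β=6 → FL=S FR=W RL=W RR=S
t=9: phase=(3,11,11,3) vs β=6 → FL=S FR=W RL=W RR=S
t=31: phase=(9,1,1,9) vs β=6 → FL=W FR=S RL=S RR=W


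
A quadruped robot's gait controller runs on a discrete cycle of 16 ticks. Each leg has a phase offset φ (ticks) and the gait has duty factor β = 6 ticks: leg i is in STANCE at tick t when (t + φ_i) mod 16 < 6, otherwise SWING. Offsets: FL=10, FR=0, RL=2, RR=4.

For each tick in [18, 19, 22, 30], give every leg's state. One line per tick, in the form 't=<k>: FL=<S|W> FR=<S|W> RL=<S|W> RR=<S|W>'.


t=18: phase=(12,2,4,6) vs β=6 → FL=W FR=S RL=S RR=W
t=19: phase=(13,3,5,7) vs β=6 → FL=W FR=S RL=S RR=W
t=22: phase=(0,6,8,10) vs β=6 → FL=S FR=W RL=W RR=W
t=30: phase=(8,14,0,2) vs β=6 → FL=W FR=W RL=S RR=S

t=18: FL=W FR=S RL=S RR=W
t=19: FL=W FR=S RL=S RR=W
t=22: FL=S FR=W RL=W RR=W
t=30: FL=W FR=W RL=S RR=S


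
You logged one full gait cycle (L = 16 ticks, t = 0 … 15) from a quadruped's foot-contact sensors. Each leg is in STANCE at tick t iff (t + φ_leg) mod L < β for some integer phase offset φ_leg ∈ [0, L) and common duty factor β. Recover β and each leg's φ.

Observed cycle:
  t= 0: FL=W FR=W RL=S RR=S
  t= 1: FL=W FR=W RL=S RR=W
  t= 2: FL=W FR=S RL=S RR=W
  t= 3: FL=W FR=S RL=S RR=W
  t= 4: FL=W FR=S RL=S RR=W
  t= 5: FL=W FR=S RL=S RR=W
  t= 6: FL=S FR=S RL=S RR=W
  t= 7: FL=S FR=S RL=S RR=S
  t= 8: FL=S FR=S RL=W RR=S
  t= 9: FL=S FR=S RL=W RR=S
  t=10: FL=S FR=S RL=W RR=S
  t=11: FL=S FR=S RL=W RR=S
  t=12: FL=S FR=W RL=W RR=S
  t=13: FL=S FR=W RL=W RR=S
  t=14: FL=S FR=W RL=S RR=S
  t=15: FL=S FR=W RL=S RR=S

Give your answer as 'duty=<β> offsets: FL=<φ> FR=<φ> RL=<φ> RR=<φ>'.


duty β = stance ticks per leg = 10
FL: stance ticks = 10; W→S at t=6 → φ=10
FR: stance ticks = 10; W→S at t=2 → φ=14
RL: stance ticks = 10; W→S at t=14 → φ=2
RR: stance ticks = 10; W→S at t=7 → φ=9

duty=10 offsets: FL=10 FR=14 RL=2 RR=9


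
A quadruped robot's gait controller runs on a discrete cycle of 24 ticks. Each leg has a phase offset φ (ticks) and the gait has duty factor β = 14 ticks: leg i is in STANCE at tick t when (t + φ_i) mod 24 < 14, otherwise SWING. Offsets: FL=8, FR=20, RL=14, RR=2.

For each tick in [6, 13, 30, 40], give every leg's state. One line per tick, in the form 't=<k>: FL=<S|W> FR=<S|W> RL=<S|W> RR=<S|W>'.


t=6: phase=(14,2,20,8) vs β=14 → FL=W FR=S RL=W RR=S
t=13: phase=(21,9,3,15) vs β=14 → FL=W FR=S RL=S RR=W
t=30: phase=(14,2,20,8) vs β=14 → FL=W FR=S RL=W RR=S
t=40: phase=(0,12,6,18) vs β=14 → FL=S FR=S RL=S RR=W

t=6: FL=W FR=S RL=W RR=S
t=13: FL=W FR=S RL=S RR=W
t=30: FL=W FR=S RL=W RR=S
t=40: FL=S FR=S RL=S RR=W


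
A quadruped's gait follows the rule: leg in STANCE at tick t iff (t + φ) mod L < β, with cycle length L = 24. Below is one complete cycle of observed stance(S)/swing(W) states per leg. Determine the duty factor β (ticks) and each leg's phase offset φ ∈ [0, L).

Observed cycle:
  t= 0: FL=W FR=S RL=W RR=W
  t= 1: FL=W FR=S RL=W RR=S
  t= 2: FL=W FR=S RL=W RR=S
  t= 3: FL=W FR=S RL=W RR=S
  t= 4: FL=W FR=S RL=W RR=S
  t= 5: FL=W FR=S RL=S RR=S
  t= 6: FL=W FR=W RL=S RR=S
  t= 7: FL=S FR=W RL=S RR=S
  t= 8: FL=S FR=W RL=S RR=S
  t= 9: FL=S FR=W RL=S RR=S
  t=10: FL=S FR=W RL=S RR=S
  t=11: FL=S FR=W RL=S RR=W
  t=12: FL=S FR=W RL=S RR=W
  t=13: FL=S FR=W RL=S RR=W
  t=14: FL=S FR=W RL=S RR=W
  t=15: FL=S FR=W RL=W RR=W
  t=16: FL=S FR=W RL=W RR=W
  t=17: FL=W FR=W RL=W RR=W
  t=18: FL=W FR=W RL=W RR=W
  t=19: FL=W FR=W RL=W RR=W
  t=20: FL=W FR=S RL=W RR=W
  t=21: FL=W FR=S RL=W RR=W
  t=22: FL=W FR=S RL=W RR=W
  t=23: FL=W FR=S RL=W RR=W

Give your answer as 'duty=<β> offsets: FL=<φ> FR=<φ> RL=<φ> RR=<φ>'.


duty β = stance ticks per leg = 10
FL: stance ticks = 10; W→S at t=7 → φ=17
FR: stance ticks = 10; W→S at t=20 → φ=4
RL: stance ticks = 10; W→S at t=5 → φ=19
RR: stance ticks = 10; W→S at t=1 → φ=23

duty=10 offsets: FL=17 FR=4 RL=19 RR=23


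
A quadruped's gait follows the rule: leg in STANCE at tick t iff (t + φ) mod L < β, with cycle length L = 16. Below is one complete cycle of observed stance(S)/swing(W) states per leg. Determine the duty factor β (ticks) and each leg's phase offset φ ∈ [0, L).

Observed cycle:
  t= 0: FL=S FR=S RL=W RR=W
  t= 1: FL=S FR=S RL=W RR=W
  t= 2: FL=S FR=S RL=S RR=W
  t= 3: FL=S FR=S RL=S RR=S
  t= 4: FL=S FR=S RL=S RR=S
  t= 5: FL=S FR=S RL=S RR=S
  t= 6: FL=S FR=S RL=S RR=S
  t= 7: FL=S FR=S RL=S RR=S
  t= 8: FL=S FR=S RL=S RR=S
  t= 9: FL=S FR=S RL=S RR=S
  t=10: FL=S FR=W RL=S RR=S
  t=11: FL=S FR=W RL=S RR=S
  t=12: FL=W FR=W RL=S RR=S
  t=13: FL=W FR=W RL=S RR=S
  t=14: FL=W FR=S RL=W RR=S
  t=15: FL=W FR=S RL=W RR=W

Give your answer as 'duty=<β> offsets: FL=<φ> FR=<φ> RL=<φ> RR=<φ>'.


duty β = stance ticks per leg = 12
FL: stance ticks = 12; W→S at t=0 → φ=0
FR: stance ticks = 12; W→S at t=14 → φ=2
RL: stance ticks = 12; W→S at t=2 → φ=14
RR: stance ticks = 12; W→S at t=3 → φ=13

duty=12 offsets: FL=0 FR=2 RL=14 RR=13


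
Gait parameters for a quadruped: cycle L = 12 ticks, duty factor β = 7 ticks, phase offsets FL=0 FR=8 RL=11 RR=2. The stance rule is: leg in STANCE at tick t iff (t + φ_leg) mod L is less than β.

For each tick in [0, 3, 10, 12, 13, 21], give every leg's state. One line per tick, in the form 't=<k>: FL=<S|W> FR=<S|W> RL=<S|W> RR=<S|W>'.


t=0: phase=(0,8,11,2) vs β=7 → FL=S FR=W RL=W RR=S
t=3: phase=(3,11,2,5) vs β=7 → FL=S FR=W RL=S RR=S
t=10: phase=(10,6,9,0) vs β=7 → FL=W FR=S RL=W RR=S
t=12: phase=(0,8,11,2) vs β=7 → FL=S FR=W RL=W RR=S
t=13: phase=(1,9,0,3) vs β=7 → FL=S FR=W RL=S RR=S
t=21: phase=(9,5,8,11) vs β=7 → FL=W FR=S RL=W RR=W

t=0: FL=S FR=W RL=W RR=S
t=3: FL=S FR=W RL=S RR=S
t=10: FL=W FR=S RL=W RR=S
t=12: FL=S FR=W RL=W RR=S
t=13: FL=S FR=W RL=S RR=S
t=21: FL=W FR=S RL=W RR=W


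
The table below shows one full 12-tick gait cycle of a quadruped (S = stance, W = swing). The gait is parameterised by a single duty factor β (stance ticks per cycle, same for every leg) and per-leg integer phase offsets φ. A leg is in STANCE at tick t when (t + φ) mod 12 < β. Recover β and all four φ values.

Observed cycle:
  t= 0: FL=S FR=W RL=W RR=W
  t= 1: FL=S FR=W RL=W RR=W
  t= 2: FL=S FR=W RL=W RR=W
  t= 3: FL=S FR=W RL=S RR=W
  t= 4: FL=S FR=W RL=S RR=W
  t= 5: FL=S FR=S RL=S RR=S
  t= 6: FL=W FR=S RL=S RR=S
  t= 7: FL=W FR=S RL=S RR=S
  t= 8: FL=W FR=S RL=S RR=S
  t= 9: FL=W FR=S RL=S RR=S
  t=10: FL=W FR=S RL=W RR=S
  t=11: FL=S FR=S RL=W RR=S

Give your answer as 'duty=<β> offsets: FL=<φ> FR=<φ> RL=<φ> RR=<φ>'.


duty=7 offsets: FL=1 FR=7 RL=9 RR=7

duty β = stance ticks per leg = 7
FL: stance ticks = 7; W→S at t=11 → φ=1
FR: stance ticks = 7; W→S at t=5 → φ=7
RL: stance ticks = 7; W→S at t=3 → φ=9
RR: stance ticks = 7; W→S at t=5 → φ=7


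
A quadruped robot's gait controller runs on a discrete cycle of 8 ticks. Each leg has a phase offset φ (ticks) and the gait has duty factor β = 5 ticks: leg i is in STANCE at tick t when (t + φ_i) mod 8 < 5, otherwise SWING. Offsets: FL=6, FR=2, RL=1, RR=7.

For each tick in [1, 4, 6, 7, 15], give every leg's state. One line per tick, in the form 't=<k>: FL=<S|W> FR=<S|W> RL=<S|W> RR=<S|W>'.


t=1: FL=W FR=S RL=S RR=S
t=4: FL=S FR=W RL=W RR=S
t=6: FL=S FR=S RL=W RR=W
t=7: FL=W FR=S RL=S RR=W
t=15: FL=W FR=S RL=S RR=W

t=1: phase=(7,3,2,0) vs β=5 → FL=W FR=S RL=S RR=S
t=4: phase=(2,6,5,3) vs β=5 → FL=S FR=W RL=W RR=S
t=6: phase=(4,0,7,5) vs β=5 → FL=S FR=S RL=W RR=W
t=7: phase=(5,1,0,6) vs β=5 → FL=W FR=S RL=S RR=W
t=15: phase=(5,1,0,6) vs β=5 → FL=W FR=S RL=S RR=W


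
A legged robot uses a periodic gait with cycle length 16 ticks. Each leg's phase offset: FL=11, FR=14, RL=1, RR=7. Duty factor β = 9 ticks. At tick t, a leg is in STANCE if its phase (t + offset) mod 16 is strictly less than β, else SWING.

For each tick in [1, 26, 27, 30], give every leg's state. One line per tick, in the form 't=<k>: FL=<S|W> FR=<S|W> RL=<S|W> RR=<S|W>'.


t=1: FL=W FR=W RL=S RR=S
t=26: FL=S FR=S RL=W RR=S
t=27: FL=S FR=W RL=W RR=S
t=30: FL=W FR=W RL=W RR=S

t=1: phase=(12,15,2,8) vs β=9 → FL=W FR=W RL=S RR=S
t=26: phase=(5,8,11,1) vs β=9 → FL=S FR=S RL=W RR=S
t=27: phase=(6,9,12,2) vs β=9 → FL=S FR=W RL=W RR=S
t=30: phase=(9,12,15,5) vs β=9 → FL=W FR=W RL=W RR=S


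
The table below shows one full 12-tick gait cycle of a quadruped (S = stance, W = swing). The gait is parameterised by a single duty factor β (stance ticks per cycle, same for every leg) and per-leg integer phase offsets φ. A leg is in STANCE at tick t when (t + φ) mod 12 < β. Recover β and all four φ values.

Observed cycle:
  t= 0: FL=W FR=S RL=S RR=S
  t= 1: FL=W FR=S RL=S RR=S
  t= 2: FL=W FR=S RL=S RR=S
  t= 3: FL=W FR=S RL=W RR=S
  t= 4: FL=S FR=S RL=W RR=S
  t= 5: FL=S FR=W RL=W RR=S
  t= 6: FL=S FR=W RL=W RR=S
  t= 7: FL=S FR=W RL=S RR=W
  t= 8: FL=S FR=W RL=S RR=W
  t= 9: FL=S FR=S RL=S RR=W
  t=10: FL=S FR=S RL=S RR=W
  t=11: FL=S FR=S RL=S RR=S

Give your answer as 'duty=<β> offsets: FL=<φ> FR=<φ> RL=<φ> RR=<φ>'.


duty=8 offsets: FL=8 FR=3 RL=5 RR=1

duty β = stance ticks per leg = 8
FL: stance ticks = 8; W→S at t=4 → φ=8
FR: stance ticks = 8; W→S at t=9 → φ=3
RL: stance ticks = 8; W→S at t=7 → φ=5
RR: stance ticks = 8; W→S at t=11 → φ=1


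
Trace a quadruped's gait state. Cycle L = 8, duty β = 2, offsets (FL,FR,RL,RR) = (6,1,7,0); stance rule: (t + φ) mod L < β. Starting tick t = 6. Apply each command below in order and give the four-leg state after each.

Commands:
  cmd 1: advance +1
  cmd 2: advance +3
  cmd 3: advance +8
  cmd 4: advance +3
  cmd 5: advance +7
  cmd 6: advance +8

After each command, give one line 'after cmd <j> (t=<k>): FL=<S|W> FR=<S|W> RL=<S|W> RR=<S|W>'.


start t=6: FL=W FR=W RL=W RR=W
cmd 1: advance +1 → t=7, phase=(5,0,6,7) → FL=W FR=S RL=W RR=W
cmd 2: advance +3 → t=10, phase=(0,3,1,2) → FL=S FR=W RL=S RR=W
cmd 3: advance +8 → t=18, phase=(0,3,1,2) → FL=S FR=W RL=S RR=W
cmd 4: advance +3 → t=21, phase=(3,6,4,5) → FL=W FR=W RL=W RR=W
cmd 5: advance +7 → t=28, phase=(2,5,3,4) → FL=W FR=W RL=W RR=W
cmd 6: advance +8 → t=36, phase=(2,5,3,4) → FL=W FR=W RL=W RR=W

after cmd 1 (t=7): FL=W FR=S RL=W RR=W
after cmd 2 (t=10): FL=S FR=W RL=S RR=W
after cmd 3 (t=18): FL=S FR=W RL=S RR=W
after cmd 4 (t=21): FL=W FR=W RL=W RR=W
after cmd 5 (t=28): FL=W FR=W RL=W RR=W
after cmd 6 (t=36): FL=W FR=W RL=W RR=W


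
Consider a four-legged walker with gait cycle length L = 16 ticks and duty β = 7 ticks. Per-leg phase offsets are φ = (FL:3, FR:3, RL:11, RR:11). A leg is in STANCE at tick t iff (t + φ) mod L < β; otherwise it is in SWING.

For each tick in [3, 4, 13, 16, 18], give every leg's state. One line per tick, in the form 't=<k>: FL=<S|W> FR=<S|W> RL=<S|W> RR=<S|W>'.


t=3: FL=S FR=S RL=W RR=W
t=4: FL=W FR=W RL=W RR=W
t=13: FL=S FR=S RL=W RR=W
t=16: FL=S FR=S RL=W RR=W
t=18: FL=S FR=S RL=W RR=W

t=3: phase=(6,6,14,14) vs β=7 → FL=S FR=S RL=W RR=W
t=4: phase=(7,7,15,15) vs β=7 → FL=W FR=W RL=W RR=W
t=13: phase=(0,0,8,8) vs β=7 → FL=S FR=S RL=W RR=W
t=16: phase=(3,3,11,11) vs β=7 → FL=S FR=S RL=W RR=W
t=18: phase=(5,5,13,13) vs β=7 → FL=S FR=S RL=W RR=W


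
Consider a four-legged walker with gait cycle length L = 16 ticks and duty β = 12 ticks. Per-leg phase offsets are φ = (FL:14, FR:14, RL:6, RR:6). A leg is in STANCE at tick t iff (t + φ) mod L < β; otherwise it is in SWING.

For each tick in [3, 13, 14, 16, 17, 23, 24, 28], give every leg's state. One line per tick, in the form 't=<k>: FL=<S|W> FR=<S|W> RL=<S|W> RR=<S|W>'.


t=3: phase=(1,1,9,9) vs β=12 → FL=S FR=S RL=S RR=S
t=13: phase=(11,11,3,3) vs β=12 → FL=S FR=S RL=S RR=S
t=14: phase=(12,12,4,4) vs β=12 → FL=W FR=W RL=S RR=S
t=16: phase=(14,14,6,6) vs β=12 → FL=W FR=W RL=S RR=S
t=17: phase=(15,15,7,7) vs β=12 → FL=W FR=W RL=S RR=S
t=23: phase=(5,5,13,13) vs β=12 → FL=S FR=S RL=W RR=W
t=24: phase=(6,6,14,14) vs β=12 → FL=S FR=S RL=W RR=W
t=28: phase=(10,10,2,2) vs β=12 → FL=S FR=S RL=S RR=S

t=3: FL=S FR=S RL=S RR=S
t=13: FL=S FR=S RL=S RR=S
t=14: FL=W FR=W RL=S RR=S
t=16: FL=W FR=W RL=S RR=S
t=17: FL=W FR=W RL=S RR=S
t=23: FL=S FR=S RL=W RR=W
t=24: FL=S FR=S RL=W RR=W
t=28: FL=S FR=S RL=S RR=S


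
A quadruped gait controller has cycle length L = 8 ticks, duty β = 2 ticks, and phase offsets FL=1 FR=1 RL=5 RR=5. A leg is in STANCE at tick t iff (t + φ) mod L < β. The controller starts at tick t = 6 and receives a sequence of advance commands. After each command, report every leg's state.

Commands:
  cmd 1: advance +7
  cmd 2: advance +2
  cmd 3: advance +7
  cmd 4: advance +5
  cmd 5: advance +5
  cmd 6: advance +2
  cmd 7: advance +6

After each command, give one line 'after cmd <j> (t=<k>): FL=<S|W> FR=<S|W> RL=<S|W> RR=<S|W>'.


start t=6: FL=W FR=W RL=W RR=W
cmd 1: advance +7 → t=13, phase=(6,6,2,2) → FL=W FR=W RL=W RR=W
cmd 2: advance +2 → t=15, phase=(0,0,4,4) → FL=S FR=S RL=W RR=W
cmd 3: advance +7 → t=22, phase=(7,7,3,3) → FL=W FR=W RL=W RR=W
cmd 4: advance +5 → t=27, phase=(4,4,0,0) → FL=W FR=W RL=S RR=S
cmd 5: advance +5 → t=32, phase=(1,1,5,5) → FL=S FR=S RL=W RR=W
cmd 6: advance +2 → t=34, phase=(3,3,7,7) → FL=W FR=W RL=W RR=W
cmd 7: advance +6 → t=40, phase=(1,1,5,5) → FL=S FR=S RL=W RR=W

after cmd 1 (t=13): FL=W FR=W RL=W RR=W
after cmd 2 (t=15): FL=S FR=S RL=W RR=W
after cmd 3 (t=22): FL=W FR=W RL=W RR=W
after cmd 4 (t=27): FL=W FR=W RL=S RR=S
after cmd 5 (t=32): FL=S FR=S RL=W RR=W
after cmd 6 (t=34): FL=W FR=W RL=W RR=W
after cmd 7 (t=40): FL=S FR=S RL=W RR=W


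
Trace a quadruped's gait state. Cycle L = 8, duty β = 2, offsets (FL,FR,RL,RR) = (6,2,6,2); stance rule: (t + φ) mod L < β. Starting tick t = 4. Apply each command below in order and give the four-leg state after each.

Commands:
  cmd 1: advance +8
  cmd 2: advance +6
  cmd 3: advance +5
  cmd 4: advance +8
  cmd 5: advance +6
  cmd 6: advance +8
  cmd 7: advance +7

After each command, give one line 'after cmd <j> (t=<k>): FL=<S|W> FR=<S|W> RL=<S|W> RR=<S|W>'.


after cmd 1 (t=12): FL=W FR=W RL=W RR=W
after cmd 2 (t=18): FL=S FR=W RL=S RR=W
after cmd 3 (t=23): FL=W FR=S RL=W RR=S
after cmd 4 (t=31): FL=W FR=S RL=W RR=S
after cmd 5 (t=37): FL=W FR=W RL=W RR=W
after cmd 6 (t=45): FL=W FR=W RL=W RR=W
after cmd 7 (t=52): FL=W FR=W RL=W RR=W

start t=4: FL=W FR=W RL=W RR=W
cmd 1: advance +8 → t=12, phase=(2,6,2,6) → FL=W FR=W RL=W RR=W
cmd 2: advance +6 → t=18, phase=(0,4,0,4) → FL=S FR=W RL=S RR=W
cmd 3: advance +5 → t=23, phase=(5,1,5,1) → FL=W FR=S RL=W RR=S
cmd 4: advance +8 → t=31, phase=(5,1,5,1) → FL=W FR=S RL=W RR=S
cmd 5: advance +6 → t=37, phase=(3,7,3,7) → FL=W FR=W RL=W RR=W
cmd 6: advance +8 → t=45, phase=(3,7,3,7) → FL=W FR=W RL=W RR=W
cmd 7: advance +7 → t=52, phase=(2,6,2,6) → FL=W FR=W RL=W RR=W


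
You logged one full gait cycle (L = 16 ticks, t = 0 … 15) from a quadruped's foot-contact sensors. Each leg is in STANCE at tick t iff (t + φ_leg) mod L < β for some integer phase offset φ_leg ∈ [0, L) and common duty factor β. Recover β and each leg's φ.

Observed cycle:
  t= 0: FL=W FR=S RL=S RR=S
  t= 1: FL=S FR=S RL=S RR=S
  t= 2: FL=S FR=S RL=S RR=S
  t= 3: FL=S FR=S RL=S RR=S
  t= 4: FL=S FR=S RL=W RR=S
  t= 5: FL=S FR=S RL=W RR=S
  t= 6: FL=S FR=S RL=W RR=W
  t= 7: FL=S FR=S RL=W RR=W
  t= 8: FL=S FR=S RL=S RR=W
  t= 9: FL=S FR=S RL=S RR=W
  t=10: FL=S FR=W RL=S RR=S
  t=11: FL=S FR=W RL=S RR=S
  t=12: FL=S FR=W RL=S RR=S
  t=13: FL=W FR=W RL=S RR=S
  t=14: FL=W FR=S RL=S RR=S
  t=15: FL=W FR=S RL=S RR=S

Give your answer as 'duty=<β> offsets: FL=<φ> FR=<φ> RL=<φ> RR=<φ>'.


duty=12 offsets: FL=15 FR=2 RL=8 RR=6

duty β = stance ticks per leg = 12
FL: stance ticks = 12; W→S at t=1 → φ=15
FR: stance ticks = 12; W→S at t=14 → φ=2
RL: stance ticks = 12; W→S at t=8 → φ=8
RR: stance ticks = 12; W→S at t=10 → φ=6


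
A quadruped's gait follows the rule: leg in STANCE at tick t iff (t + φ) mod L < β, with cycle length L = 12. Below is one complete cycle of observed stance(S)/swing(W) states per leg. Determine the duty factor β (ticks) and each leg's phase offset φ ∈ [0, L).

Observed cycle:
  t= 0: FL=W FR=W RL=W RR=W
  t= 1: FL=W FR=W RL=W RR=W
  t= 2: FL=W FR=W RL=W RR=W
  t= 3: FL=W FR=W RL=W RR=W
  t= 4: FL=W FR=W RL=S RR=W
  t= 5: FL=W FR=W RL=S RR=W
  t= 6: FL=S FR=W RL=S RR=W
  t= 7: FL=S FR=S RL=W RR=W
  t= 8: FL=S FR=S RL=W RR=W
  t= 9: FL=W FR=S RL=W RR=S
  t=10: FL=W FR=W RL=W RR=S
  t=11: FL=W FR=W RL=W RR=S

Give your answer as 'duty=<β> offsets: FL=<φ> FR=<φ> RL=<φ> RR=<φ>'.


duty=3 offsets: FL=6 FR=5 RL=8 RR=3

duty β = stance ticks per leg = 3
FL: stance ticks = 3; W→S at t=6 → φ=6
FR: stance ticks = 3; W→S at t=7 → φ=5
RL: stance ticks = 3; W→S at t=4 → φ=8
RR: stance ticks = 3; W→S at t=9 → φ=3


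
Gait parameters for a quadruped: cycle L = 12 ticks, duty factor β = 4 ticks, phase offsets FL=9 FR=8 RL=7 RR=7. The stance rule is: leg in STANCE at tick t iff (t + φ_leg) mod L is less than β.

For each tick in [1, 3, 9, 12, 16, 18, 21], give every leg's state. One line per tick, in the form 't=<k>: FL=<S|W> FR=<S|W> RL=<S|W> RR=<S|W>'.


t=1: phase=(10,9,8,8) vs β=4 → FL=W FR=W RL=W RR=W
t=3: phase=(0,11,10,10) vs β=4 → FL=S FR=W RL=W RR=W
t=9: phase=(6,5,4,4) vs β=4 → FL=W FR=W RL=W RR=W
t=12: phase=(9,8,7,7) vs β=4 → FL=W FR=W RL=W RR=W
t=16: phase=(1,0,11,11) vs β=4 → FL=S FR=S RL=W RR=W
t=18: phase=(3,2,1,1) vs β=4 → FL=S FR=S RL=S RR=S
t=21: phase=(6,5,4,4) vs β=4 → FL=W FR=W RL=W RR=W

t=1: FL=W FR=W RL=W RR=W
t=3: FL=S FR=W RL=W RR=W
t=9: FL=W FR=W RL=W RR=W
t=12: FL=W FR=W RL=W RR=W
t=16: FL=S FR=S RL=W RR=W
t=18: FL=S FR=S RL=S RR=S
t=21: FL=W FR=W RL=W RR=W


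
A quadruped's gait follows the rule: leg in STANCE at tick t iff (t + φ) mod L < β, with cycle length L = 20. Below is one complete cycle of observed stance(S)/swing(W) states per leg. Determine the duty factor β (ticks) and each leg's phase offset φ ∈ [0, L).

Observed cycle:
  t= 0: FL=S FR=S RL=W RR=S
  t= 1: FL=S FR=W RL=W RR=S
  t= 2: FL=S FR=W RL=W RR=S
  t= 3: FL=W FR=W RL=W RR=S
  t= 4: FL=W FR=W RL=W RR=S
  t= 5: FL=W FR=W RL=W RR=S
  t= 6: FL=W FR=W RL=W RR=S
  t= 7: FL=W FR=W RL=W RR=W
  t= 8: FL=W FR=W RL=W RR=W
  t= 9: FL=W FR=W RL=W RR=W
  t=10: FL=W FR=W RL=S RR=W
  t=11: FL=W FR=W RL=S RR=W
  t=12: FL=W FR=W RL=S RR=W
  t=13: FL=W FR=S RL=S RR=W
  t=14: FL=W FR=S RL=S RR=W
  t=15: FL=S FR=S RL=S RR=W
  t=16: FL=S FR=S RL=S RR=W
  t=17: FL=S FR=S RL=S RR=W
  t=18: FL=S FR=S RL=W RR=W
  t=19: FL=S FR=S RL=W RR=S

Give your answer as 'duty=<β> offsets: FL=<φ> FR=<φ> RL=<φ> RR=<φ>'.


duty β = stance ticks per leg = 8
FL: stance ticks = 8; W→S at t=15 → φ=5
FR: stance ticks = 8; W→S at t=13 → φ=7
RL: stance ticks = 8; W→S at t=10 → φ=10
RR: stance ticks = 8; W→S at t=19 → φ=1

duty=8 offsets: FL=5 FR=7 RL=10 RR=1


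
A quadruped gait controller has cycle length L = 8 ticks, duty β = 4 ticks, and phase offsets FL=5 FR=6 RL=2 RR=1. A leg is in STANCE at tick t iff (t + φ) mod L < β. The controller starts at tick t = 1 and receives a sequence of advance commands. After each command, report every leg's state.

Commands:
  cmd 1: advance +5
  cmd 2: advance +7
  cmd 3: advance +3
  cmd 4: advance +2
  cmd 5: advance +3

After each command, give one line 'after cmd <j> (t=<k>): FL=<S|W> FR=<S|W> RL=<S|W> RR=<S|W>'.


start t=1: FL=W FR=W RL=S RR=S
cmd 1: advance +5 → t=6, phase=(3,4,0,7) → FL=S FR=W RL=S RR=W
cmd 2: advance +7 → t=13, phase=(2,3,7,6) → FL=S FR=S RL=W RR=W
cmd 3: advance +3 → t=16, phase=(5,6,2,1) → FL=W FR=W RL=S RR=S
cmd 4: advance +2 → t=18, phase=(7,0,4,3) → FL=W FR=S RL=W RR=S
cmd 5: advance +3 → t=21, phase=(2,3,7,6) → FL=S FR=S RL=W RR=W

after cmd 1 (t=6): FL=S FR=W RL=S RR=W
after cmd 2 (t=13): FL=S FR=S RL=W RR=W
after cmd 3 (t=16): FL=W FR=W RL=S RR=S
after cmd 4 (t=18): FL=W FR=S RL=W RR=S
after cmd 5 (t=21): FL=S FR=S RL=W RR=W


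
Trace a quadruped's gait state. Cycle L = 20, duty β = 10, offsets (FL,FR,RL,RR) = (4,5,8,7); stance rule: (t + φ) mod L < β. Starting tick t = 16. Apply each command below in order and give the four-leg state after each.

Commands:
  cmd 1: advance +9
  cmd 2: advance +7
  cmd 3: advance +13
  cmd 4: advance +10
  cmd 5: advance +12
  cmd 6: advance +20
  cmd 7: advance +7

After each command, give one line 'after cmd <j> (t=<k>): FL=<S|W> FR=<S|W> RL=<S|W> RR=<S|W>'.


start t=16: FL=S FR=S RL=S RR=S
cmd 1: advance +9 → t=25, phase=(9,10,13,12) → FL=S FR=W RL=W RR=W
cmd 2: advance +7 → t=32, phase=(16,17,0,19) → FL=W FR=W RL=S RR=W
cmd 3: advance +13 → t=45, phase=(9,10,13,12) → FL=S FR=W RL=W RR=W
cmd 4: advance +10 → t=55, phase=(19,0,3,2) → FL=W FR=S RL=S RR=S
cmd 5: advance +12 → t=67, phase=(11,12,15,14) → FL=W FR=W RL=W RR=W
cmd 6: advance +20 → t=87, phase=(11,12,15,14) → FL=W FR=W RL=W RR=W
cmd 7: advance +7 → t=94, phase=(18,19,2,1) → FL=W FR=W RL=S RR=S

after cmd 1 (t=25): FL=S FR=W RL=W RR=W
after cmd 2 (t=32): FL=W FR=W RL=S RR=W
after cmd 3 (t=45): FL=S FR=W RL=W RR=W
after cmd 4 (t=55): FL=W FR=S RL=S RR=S
after cmd 5 (t=67): FL=W FR=W RL=W RR=W
after cmd 6 (t=87): FL=W FR=W RL=W RR=W
after cmd 7 (t=94): FL=W FR=W RL=S RR=S


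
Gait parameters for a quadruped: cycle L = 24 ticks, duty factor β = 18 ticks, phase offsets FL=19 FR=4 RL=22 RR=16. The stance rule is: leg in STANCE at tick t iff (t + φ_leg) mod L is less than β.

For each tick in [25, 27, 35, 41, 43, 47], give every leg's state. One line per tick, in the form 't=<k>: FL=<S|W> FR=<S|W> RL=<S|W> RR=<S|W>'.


t=25: phase=(20,5,23,17) vs β=18 → FL=W FR=S RL=W RR=S
t=27: phase=(22,7,1,19) vs β=18 → FL=W FR=S RL=S RR=W
t=35: phase=(6,15,9,3) vs β=18 → FL=S FR=S RL=S RR=S
t=41: phase=(12,21,15,9) vs β=18 → FL=S FR=W RL=S RR=S
t=43: phase=(14,23,17,11) vs β=18 → FL=S FR=W RL=S RR=S
t=47: phase=(18,3,21,15) vs β=18 → FL=W FR=S RL=W RR=S

t=25: FL=W FR=S RL=W RR=S
t=27: FL=W FR=S RL=S RR=W
t=35: FL=S FR=S RL=S RR=S
t=41: FL=S FR=W RL=S RR=S
t=43: FL=S FR=W RL=S RR=S
t=47: FL=W FR=S RL=W RR=S


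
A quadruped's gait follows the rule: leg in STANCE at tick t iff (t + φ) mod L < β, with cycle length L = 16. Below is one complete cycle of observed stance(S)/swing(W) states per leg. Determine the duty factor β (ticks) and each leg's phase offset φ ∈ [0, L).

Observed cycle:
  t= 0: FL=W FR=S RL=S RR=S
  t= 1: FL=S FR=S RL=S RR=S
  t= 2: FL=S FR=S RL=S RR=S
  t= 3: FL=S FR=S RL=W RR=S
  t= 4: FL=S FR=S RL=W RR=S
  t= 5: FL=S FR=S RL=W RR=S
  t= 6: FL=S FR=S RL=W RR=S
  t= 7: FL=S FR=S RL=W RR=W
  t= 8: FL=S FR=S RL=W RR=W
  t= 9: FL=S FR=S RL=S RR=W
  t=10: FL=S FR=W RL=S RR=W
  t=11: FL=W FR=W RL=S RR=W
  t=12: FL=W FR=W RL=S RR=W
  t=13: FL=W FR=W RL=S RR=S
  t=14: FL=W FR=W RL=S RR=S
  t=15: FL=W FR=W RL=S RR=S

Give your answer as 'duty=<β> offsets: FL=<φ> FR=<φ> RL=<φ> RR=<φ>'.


duty β = stance ticks per leg = 10
FL: stance ticks = 10; W→S at t=1 → φ=15
FR: stance ticks = 10; W→S at t=0 → φ=0
RL: stance ticks = 10; W→S at t=9 → φ=7
RR: stance ticks = 10; W→S at t=13 → φ=3

duty=10 offsets: FL=15 FR=0 RL=7 RR=3
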